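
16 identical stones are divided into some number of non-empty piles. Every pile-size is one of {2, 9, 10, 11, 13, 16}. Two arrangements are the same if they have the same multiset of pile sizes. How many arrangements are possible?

3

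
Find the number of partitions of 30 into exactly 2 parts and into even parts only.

The partitions of 30 that satisfy the conditions:
28+2
26+4
24+6
22+8
20+10
18+12
16+14

7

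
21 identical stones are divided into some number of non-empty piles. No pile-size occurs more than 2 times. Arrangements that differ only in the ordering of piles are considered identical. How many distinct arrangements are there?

Counting exhaustively, 243 partitions satisfy the conditions.

243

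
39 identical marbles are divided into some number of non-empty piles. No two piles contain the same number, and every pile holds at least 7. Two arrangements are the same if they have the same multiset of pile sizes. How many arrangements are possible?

A partial list (first 12 by largest part):
39
32,7
31,8
30,9
29,10
28,11
27,12
26,13
25,14
24,15
24,8,7
23,16
…and 35 more, for 47 total.

47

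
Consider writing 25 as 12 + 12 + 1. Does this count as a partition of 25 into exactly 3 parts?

Yes

The parts sum to 25, and the condition 'there are exactly 3 summands' holds.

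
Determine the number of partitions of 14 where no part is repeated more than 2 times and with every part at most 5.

They are:
5,5,4
5,5,3,1
5,5,2,2
5,5,2,1,1
5,4,4,1
5,4,3,2
5,4,3,1,1
5,4,2,2,1
5,3,3,2,1
5,3,2,2,1,1
4,4,3,3
4,4,3,2,1
4,4,2,2,1,1
4,3,3,2,2
4,3,3,2,1,1
That's 15 in total.

15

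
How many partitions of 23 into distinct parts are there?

104

A full systematic count gives 104.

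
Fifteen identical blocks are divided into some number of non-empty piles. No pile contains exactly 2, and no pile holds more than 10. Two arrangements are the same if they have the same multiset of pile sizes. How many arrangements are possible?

67

There are too many to list fully; the first 12 (by largest part) are:
10 + 5
10 + 4 + 1
10 + 3 + 1 + 1
10 + 1 + 1 + 1 + 1 + 1
9 + 6
9 + 5 + 1
9 + 4 + 1 + 1
9 + 3 + 3
9 + 3 + 1 + 1 + 1
9 + 1 + 1 + 1 + 1 + 1 + 1
8 + 7
8 + 6 + 1
…and 55 more, for 67 total.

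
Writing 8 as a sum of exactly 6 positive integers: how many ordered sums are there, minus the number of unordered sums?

Ordered (compositions into 6 parts): C(7,5) = 21.
Unordered (partitions into 6 parts): 2.
Difference: 21 − 2 = 19.

19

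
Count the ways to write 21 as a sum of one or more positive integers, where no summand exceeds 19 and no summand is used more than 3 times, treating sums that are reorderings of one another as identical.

393

A full systematic count gives 393.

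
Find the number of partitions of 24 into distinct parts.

Direct enumeration gives 122 partitions.

122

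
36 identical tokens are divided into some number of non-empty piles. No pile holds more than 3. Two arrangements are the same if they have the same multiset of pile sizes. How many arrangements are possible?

A full systematic count gives 127.

127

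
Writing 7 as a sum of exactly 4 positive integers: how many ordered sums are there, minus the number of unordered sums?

17

Ordered (compositions into 4 parts): C(6,3) = 20.
Partitions of 7 into exactly 4 parts: 3.
Difference: 20 − 3 = 17.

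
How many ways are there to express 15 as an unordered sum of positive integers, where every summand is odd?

There are too many to list fully; the first 12 (by largest part) are:
15
13,1,1
11,3,1
11,1,1,1,1
9,5,1
9,3,3
9,3,1,1,1
9,1,1,1,1,1,1
7,7,1
7,5,3
7,5,1,1,1
7,3,3,1,1
…and 15 more, for 27 total.

27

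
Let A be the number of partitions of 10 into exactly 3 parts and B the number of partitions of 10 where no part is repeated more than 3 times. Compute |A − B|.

Partitions of 10 into exactly 3 parts: 8.
Partitions of 10 where no part is repeated more than 3 times: 29.
|8 − 29| = 21.

21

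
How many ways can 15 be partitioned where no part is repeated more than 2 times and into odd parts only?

Enumerating:
15
13 + 1 + 1
11 + 3 + 1
9 + 5 + 1
9 + 3 + 3
7 + 7 + 1
7 + 5 + 3
7 + 3 + 3 + 1 + 1
5 + 5 + 3 + 1 + 1
That's 9 in total.

9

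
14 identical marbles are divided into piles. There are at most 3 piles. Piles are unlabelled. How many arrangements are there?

24

Enumerating:
14
1,13
2,12
1,1,12
3,11
1,2,11
4,10
1,3,10
2,2,10
5,9
1,4,9
2,3,9
6,8
1,5,8
2,4,8
3,3,8
7,7
1,6,7
2,5,7
3,4,7
2,6,6
3,5,6
4,4,6
4,5,5
Counting gives 24.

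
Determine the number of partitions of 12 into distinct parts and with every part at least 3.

5

Enumerating:
12
9 + 3
8 + 4
7 + 5
5 + 4 + 3
Counting gives 5.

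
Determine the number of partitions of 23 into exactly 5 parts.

A full systematic count gives 141.

141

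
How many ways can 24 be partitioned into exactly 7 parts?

A full systematic count gives 201.

201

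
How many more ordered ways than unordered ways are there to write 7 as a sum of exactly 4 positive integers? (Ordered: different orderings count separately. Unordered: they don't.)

17

Compositions: C(6,3) = 20.
Unordered (partitions into 4 parts): 3.
Difference: 20 − 3 = 17.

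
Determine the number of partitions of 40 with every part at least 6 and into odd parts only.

16

Listing the qualifying partitions of 40:
33 + 7
31 + 9
29 + 11
27 + 13
25 + 15
23 + 17
21 + 19
19 + 7 + 7 + 7
17 + 9 + 7 + 7
15 + 11 + 7 + 7
15 + 9 + 9 + 7
13 + 13 + 7 + 7
13 + 11 + 9 + 7
13 + 9 + 9 + 9
11 + 11 + 11 + 7
11 + 11 + 9 + 9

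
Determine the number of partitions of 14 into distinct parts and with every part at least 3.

Enumerating:
14
11, 3
10, 4
9, 5
8, 6
7, 4, 3
6, 5, 3

7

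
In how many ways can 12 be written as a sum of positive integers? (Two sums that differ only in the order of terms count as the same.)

77

There are 77 such partitions.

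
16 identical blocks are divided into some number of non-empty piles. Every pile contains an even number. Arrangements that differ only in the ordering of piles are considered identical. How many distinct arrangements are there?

The partitions of 16 that satisfy the conditions:
16
14,2
12,4
12,2,2
10,6
10,4,2
10,2,2,2
8,8
8,6,2
8,4,4
8,4,2,2
8,2,2,2,2
6,6,4
6,6,2,2
6,4,4,2
6,4,2,2,2
6,2,2,2,2,2
4,4,4,4
4,4,4,2,2
4,4,2,2,2,2
4,2,2,2,2,2,2
2,2,2,2,2,2,2,2

22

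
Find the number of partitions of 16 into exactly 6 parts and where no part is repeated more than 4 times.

32

There are too many to list fully; the first 12 (by largest part) are:
10+2+1+1+1+1
9+3+1+1+1+1
9+2+2+1+1+1
8+4+1+1+1+1
8+3+2+1+1+1
8+2+2+2+1+1
7+5+1+1+1+1
7+4+2+1+1+1
7+3+3+1+1+1
7+3+2+2+1+1
7+2+2+2+2+1
6+6+1+1+1+1
…and 20 more, for 32 total.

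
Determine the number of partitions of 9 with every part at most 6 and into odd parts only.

The partitions of 9 that satisfy the conditions:
5 + 3 + 1
5 + 1 + 1 + 1 + 1
3 + 3 + 3
3 + 3 + 1 + 1 + 1
3 + 1 + 1 + 1 + 1 + 1 + 1
1 + 1 + 1 + 1 + 1 + 1 + 1 + 1 + 1
That's 6 in total.

6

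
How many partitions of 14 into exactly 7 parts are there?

They are:
8 + 1 + 1 + 1 + 1 + 1 + 1
7 + 2 + 1 + 1 + 1 + 1 + 1
6 + 3 + 1 + 1 + 1 + 1 + 1
6 + 2 + 2 + 1 + 1 + 1 + 1
5 + 4 + 1 + 1 + 1 + 1 + 1
5 + 3 + 2 + 1 + 1 + 1 + 1
5 + 2 + 2 + 2 + 1 + 1 + 1
4 + 4 + 2 + 1 + 1 + 1 + 1
4 + 3 + 3 + 1 + 1 + 1 + 1
4 + 3 + 2 + 2 + 1 + 1 + 1
4 + 2 + 2 + 2 + 2 + 1 + 1
3 + 3 + 3 + 2 + 1 + 1 + 1
3 + 3 + 2 + 2 + 2 + 1 + 1
3 + 2 + 2 + 2 + 2 + 2 + 1
2 + 2 + 2 + 2 + 2 + 2 + 2

15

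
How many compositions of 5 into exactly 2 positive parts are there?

Equivalently, choose which 1 of the 4 gaps become plus signs: C(4,1) = 4.

4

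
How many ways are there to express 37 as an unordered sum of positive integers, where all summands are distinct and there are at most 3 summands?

115

Direct enumeration gives 115 partitions.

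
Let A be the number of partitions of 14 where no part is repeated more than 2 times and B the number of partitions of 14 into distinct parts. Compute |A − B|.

35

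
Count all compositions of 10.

512

The number of compositions of n is 2^(n−1); here 2^9 = 512.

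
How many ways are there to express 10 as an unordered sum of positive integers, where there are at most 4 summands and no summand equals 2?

The partitions of 10 that satisfy the conditions:
10
9+1
8+1+1
7+3
7+1+1+1
6+4
6+3+1
5+5
5+4+1
5+3+1+1
4+4+1+1
4+3+3
3+3+3+1

13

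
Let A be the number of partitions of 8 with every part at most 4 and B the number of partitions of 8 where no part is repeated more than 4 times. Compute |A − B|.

4

Partitions of 8 with every part at most 4: 15.
Partitions of 8 where no part is repeated more than 4 times: 19.
|15 − 19| = 4.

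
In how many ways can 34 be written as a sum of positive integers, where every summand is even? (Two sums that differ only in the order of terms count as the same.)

297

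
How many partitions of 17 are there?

297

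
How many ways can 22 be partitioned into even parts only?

A partial list (first 12 by largest part):
22
20 + 2
18 + 4
18 + 2 + 2
16 + 6
16 + 4 + 2
16 + 2 + 2 + 2
14 + 8
14 + 6 + 2
14 + 4 + 4
14 + 4 + 2 + 2
14 + 2 + 2 + 2 + 2
…and 44 more, for 56 total.

56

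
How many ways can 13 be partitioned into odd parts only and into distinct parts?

3

Listing the qualifying partitions of 13:
13
9+3+1
7+5+1
Counting gives 3.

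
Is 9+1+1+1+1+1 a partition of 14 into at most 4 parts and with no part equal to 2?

No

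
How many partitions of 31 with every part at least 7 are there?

27

A partial list (first 12 by largest part):
31
24 + 7
23 + 8
22 + 9
21 + 10
20 + 11
19 + 12
18 + 13
17 + 14
17 + 7 + 7
16 + 15
16 + 8 + 7
…and 15 more, for 27 total.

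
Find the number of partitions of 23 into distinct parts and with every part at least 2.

A partial list (first 12 by largest part):
23
2, 21
3, 20
4, 19
5, 18
2, 3, 18
6, 17
2, 4, 17
7, 16
2, 5, 16
3, 4, 16
8, 15
…and 44 more, for 56 total.

56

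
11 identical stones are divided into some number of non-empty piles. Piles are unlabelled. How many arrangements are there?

A partial list (first 12 by largest part):
11
1+10
2+9
1+1+9
3+8
1+2+8
1+1+1+8
4+7
1+3+7
2+2+7
1+1+2+7
1+1+1+1+7
…and 44 more, for 56 total.

56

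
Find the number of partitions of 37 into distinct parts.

760

There are 760 such partitions.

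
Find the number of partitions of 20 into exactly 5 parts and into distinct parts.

7

Enumerating:
1,2,3,4,10
1,2,3,5,9
1,2,3,6,8
1,2,4,5,8
1,2,4,6,7
1,3,4,5,7
2,3,4,5,6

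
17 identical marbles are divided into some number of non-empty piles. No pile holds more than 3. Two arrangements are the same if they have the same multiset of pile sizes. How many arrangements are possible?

33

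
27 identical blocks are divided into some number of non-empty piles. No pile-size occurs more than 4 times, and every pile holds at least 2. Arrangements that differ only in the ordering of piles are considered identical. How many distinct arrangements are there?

483

Systematic enumeration (by largest part, then next-largest, …) yields 483.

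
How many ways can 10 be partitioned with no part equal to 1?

The partitions of 10 that satisfy the conditions:
10
2+8
3+7
4+6
2+2+6
5+5
2+3+5
2+4+4
3+3+4
2+2+2+4
2+2+3+3
2+2+2+2+2

12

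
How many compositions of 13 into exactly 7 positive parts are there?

A composition of 13 into 7 positive parts is chosen by placing 6 dividers among the 12 gaps between 13 units: C(12,6) = 924.

924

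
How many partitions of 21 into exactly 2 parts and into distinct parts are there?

Enumerating:
20, 1
19, 2
18, 3
17, 4
16, 5
15, 6
14, 7
13, 8
12, 9
11, 10
Counting gives 10.

10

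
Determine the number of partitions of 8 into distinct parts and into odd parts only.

The partitions of 8 that satisfy the conditions:
7 + 1
5 + 3
That's 2 in total.

2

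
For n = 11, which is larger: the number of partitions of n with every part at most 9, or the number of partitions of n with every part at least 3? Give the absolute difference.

Partitions of 11 with every part at most 9: 54.
Partitions of 11 with every part at least 3: 6.
|54 − 6| = 48.

48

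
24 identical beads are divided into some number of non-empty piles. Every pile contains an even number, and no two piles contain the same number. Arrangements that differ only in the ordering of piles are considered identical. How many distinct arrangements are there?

15

The partitions of 24 that satisfy the conditions:
24
22,2
20,4
18,6
18,4,2
16,8
16,6,2
14,10
14,8,2
14,6,4
12,10,2
12,8,4
12,6,4,2
10,8,6
10,8,4,2
Counting gives 15.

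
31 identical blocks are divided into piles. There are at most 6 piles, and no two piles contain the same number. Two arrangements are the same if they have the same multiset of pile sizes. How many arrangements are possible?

Systematic enumeration (by largest part, then next-largest, …) yields 337.

337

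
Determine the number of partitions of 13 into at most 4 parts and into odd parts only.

6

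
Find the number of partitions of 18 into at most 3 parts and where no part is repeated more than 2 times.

There are too many to list fully; the first 12 (by largest part) are:
18
17 + 1
16 + 2
16 + 1 + 1
15 + 3
15 + 2 + 1
14 + 4
14 + 3 + 1
14 + 2 + 2
13 + 5
13 + 4 + 1
13 + 3 + 2
…and 24 more, for 36 total.

36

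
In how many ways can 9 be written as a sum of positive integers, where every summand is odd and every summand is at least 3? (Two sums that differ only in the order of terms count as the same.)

2

The partitions of 9 that satisfy the conditions:
9
3,3,3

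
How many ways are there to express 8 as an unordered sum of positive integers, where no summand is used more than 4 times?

19

Enumerating:
8
1,7
2,6
1,1,6
3,5
1,2,5
1,1,1,5
4,4
1,3,4
2,2,4
1,1,2,4
1,1,1,1,4
2,3,3
1,1,3,3
1,2,2,3
1,1,1,2,3
2,2,2,2
1,1,2,2,2
1,1,1,1,2,2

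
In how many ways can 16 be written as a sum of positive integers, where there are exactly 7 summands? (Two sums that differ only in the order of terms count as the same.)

There are too many to list fully; the first 12 (by largest part) are:
10 + 1 + 1 + 1 + 1 + 1 + 1
9 + 2 + 1 + 1 + 1 + 1 + 1
8 + 3 + 1 + 1 + 1 + 1 + 1
8 + 2 + 2 + 1 + 1 + 1 + 1
7 + 4 + 1 + 1 + 1 + 1 + 1
7 + 3 + 2 + 1 + 1 + 1 + 1
7 + 2 + 2 + 2 + 1 + 1 + 1
6 + 5 + 1 + 1 + 1 + 1 + 1
6 + 4 + 2 + 1 + 1 + 1 + 1
6 + 3 + 3 + 1 + 1 + 1 + 1
6 + 3 + 2 + 2 + 1 + 1 + 1
6 + 2 + 2 + 2 + 2 + 1 + 1
…and 16 more, for 28 total.

28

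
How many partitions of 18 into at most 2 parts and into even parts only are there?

5

The partitions of 18 that satisfy the conditions:
18
16, 2
14, 4
12, 6
10, 8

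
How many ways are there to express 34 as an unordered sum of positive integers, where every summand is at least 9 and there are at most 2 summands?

10

Listing the qualifying partitions of 34:
34
25, 9
24, 10
23, 11
22, 12
21, 13
20, 14
19, 15
18, 16
17, 17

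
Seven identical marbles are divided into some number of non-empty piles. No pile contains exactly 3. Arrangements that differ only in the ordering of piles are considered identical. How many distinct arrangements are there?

10

They are:
7
6 + 1
5 + 2
5 + 1 + 1
4 + 2 + 1
4 + 1 + 1 + 1
2 + 2 + 2 + 1
2 + 2 + 1 + 1 + 1
2 + 1 + 1 + 1 + 1 + 1
1 + 1 + 1 + 1 + 1 + 1 + 1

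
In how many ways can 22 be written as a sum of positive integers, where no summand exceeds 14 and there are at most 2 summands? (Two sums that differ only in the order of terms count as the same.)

They are:
8+14
9+13
10+12
11+11
Counting gives 4.

4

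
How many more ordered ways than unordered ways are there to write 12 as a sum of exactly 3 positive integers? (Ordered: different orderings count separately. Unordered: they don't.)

43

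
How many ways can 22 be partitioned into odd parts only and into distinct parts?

Listing the qualifying partitions of 22:
1 + 21
3 + 19
5 + 17
7 + 15
9 + 13
1 + 3 + 5 + 13
1 + 3 + 7 + 11
1 + 5 + 7 + 9
That's 8 in total.

8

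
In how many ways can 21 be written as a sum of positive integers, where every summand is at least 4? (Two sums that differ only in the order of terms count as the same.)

A partial list (first 12 by largest part):
21
17+4
16+5
15+6
14+7
13+8
13+4+4
12+9
12+5+4
11+10
11+6+4
11+5+5
…and 15 more, for 27 total.

27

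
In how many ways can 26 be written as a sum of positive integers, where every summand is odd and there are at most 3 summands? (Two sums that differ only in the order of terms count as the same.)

7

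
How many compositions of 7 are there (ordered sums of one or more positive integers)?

There are 6 gaps and each independently is a cut or not, giving 2^6 = 64.

64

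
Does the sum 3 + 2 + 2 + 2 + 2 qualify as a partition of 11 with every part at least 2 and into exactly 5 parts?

Yes

The parts sum to 11, and the condition 'every summand is at least 2' holds; the condition 'there are exactly 5 summands' holds.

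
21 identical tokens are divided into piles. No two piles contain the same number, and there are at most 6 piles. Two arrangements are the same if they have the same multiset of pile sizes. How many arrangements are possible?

Direct enumeration gives 76 partitions.

76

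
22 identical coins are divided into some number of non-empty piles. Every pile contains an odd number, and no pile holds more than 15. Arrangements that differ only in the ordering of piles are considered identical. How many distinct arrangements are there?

Direct enumeration gives 83 partitions.

83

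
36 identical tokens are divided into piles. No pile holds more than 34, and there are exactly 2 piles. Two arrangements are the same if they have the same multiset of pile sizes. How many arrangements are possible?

They are:
34+2
33+3
32+4
31+5
30+6
29+7
28+8
27+9
26+10
25+11
24+12
23+13
22+14
21+15
20+16
19+17
18+18
That's 17 in total.

17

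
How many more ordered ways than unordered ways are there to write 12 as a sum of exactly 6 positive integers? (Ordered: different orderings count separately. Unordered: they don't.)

Compositions: C(11,5) = 462.
Partitions of 12 into exactly 6 parts: 11.
Difference: 462 − 11 = 451.

451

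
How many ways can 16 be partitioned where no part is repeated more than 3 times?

Systematic enumeration (by largest part, then next-largest, …) yields 132.

132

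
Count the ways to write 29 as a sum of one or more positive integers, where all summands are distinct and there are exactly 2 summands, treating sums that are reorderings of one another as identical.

14

Listing the qualifying partitions of 29:
28+1
27+2
26+3
25+4
24+5
23+6
22+7
21+8
20+9
19+10
18+11
17+12
16+13
15+14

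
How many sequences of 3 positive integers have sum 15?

91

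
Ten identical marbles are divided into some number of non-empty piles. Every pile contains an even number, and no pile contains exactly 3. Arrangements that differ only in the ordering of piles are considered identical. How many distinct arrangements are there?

Listing the qualifying partitions of 10:
10
8, 2
6, 4
6, 2, 2
4, 4, 2
4, 2, 2, 2
2, 2, 2, 2, 2
That's 7 in total.

7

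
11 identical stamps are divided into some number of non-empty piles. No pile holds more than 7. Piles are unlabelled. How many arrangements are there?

49

There are too many to list fully; the first 12 (by largest part) are:
7, 4
7, 3, 1
7, 2, 2
7, 2, 1, 1
7, 1, 1, 1, 1
6, 5
6, 4, 1
6, 3, 2
6, 3, 1, 1
6, 2, 2, 1
6, 2, 1, 1, 1
6, 1, 1, 1, 1, 1
…and 37 more, for 49 total.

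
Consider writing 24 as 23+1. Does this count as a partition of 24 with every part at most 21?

No

The parts sum to 24, and the condition 'no summand exceeds 21' is violated.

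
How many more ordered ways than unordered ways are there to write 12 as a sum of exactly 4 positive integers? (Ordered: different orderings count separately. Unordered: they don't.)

Compositions: C(11,3) = 165.
Partitions of 12 into exactly 4 parts: 15.
Difference: 165 − 15 = 150.

150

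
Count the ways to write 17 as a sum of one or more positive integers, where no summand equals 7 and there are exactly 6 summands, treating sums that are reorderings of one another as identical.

A partial list (first 12 by largest part):
12 + 1 + 1 + 1 + 1 + 1
11 + 2 + 1 + 1 + 1 + 1
10 + 3 + 1 + 1 + 1 + 1
10 + 2 + 2 + 1 + 1 + 1
9 + 4 + 1 + 1 + 1 + 1
9 + 3 + 2 + 1 + 1 + 1
9 + 2 + 2 + 2 + 1 + 1
8 + 5 + 1 + 1 + 1 + 1
8 + 4 + 2 + 1 + 1 + 1
8 + 3 + 3 + 1 + 1 + 1
8 + 3 + 2 + 2 + 1 + 1
8 + 2 + 2 + 2 + 2 + 1
…and 25 more, for 37 total.

37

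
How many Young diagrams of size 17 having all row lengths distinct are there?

38

There are too many to list fully; the first 12 (by largest part) are:
17
16, 1
15, 2
14, 3
14, 2, 1
13, 4
13, 3, 1
12, 5
12, 4, 1
12, 3, 2
11, 6
11, 5, 1
…and 26 more, for 38 total.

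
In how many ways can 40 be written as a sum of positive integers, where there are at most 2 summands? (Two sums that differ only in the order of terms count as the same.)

The partitions of 40 that satisfy the conditions:
40
39,1
38,2
37,3
36,4
35,5
34,6
33,7
32,8
31,9
30,10
29,11
28,12
27,13
26,14
25,15
24,16
23,17
22,18
21,19
20,20

21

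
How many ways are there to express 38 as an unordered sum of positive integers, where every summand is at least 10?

21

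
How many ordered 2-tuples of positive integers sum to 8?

A composition of 8 into 2 positive parts is chosen by placing 1 dividers among the 7 gaps between 8 units: C(7,1) = 7.

7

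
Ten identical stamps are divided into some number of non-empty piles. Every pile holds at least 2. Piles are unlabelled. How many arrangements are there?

Enumerating:
10
2 + 8
3 + 7
4 + 6
2 + 2 + 6
5 + 5
2 + 3 + 5
2 + 4 + 4
3 + 3 + 4
2 + 2 + 2 + 4
2 + 2 + 3 + 3
2 + 2 + 2 + 2 + 2
That's 12 in total.

12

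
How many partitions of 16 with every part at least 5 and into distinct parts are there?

Enumerating:
16
11+5
10+6
9+7
That's 4 in total.

4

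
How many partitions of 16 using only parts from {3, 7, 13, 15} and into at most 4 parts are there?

2

The partitions of 16 that satisfy the conditions:
13,3
7,3,3,3
Counting gives 2.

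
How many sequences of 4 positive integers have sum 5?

A composition of 5 into 4 positive parts is chosen by placing 3 dividers among the 4 gaps between 5 units: C(4,3) = 4.

4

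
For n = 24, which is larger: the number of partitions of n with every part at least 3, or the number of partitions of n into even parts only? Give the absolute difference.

33

Partitions of 24 with every part at least 3: 110.
Partitions of 24 into even parts only: 77.
|110 − 77| = 33.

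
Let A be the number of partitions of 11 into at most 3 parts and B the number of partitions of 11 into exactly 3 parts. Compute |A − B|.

Partitions of 11 into at most 3 parts: 16.
Partitions of 11 into exactly 3 parts: 10.
|16 − 10| = 6.

6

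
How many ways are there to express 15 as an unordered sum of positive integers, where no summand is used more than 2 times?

70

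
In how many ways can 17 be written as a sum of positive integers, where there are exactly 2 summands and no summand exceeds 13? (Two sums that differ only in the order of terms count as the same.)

The partitions of 17 that satisfy the conditions:
4,13
5,12
6,11
7,10
8,9

5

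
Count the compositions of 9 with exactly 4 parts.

56

A composition of 9 into 4 positive parts is chosen by placing 3 dividers among the 8 gaps between 9 units: C(8,3) = 56.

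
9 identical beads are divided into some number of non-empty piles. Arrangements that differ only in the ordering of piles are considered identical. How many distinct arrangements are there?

A partial list (first 12 by largest part):
9
1 + 8
2 + 7
1 + 1 + 7
3 + 6
1 + 2 + 6
1 + 1 + 1 + 6
4 + 5
1 + 3 + 5
2 + 2 + 5
1 + 1 + 2 + 5
1 + 1 + 1 + 1 + 5
…and 18 more, for 30 total.

30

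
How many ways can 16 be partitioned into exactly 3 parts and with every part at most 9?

Enumerating:
1+6+9
2+5+9
3+4+9
1+7+8
2+6+8
3+5+8
4+4+8
2+7+7
3+6+7
4+5+7
4+6+6
5+5+6

12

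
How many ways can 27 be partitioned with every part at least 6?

Enumerating:
27
6 + 21
7 + 20
8 + 19
9 + 18
10 + 17
11 + 16
12 + 15
6 + 6 + 15
13 + 14
6 + 7 + 14
6 + 8 + 13
7 + 7 + 13
6 + 9 + 12
7 + 8 + 12
6 + 10 + 11
7 + 9 + 11
8 + 8 + 11
7 + 10 + 10
8 + 9 + 10
9 + 9 + 9
6 + 6 + 6 + 9
6 + 6 + 7 + 8
6 + 7 + 7 + 7
That's 24 in total.

24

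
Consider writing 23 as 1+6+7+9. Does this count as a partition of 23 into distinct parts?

The parts sum to 23, and the condition 'all summands are distinct' holds.

Yes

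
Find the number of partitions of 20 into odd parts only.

There are too many to list fully; the first 12 (by largest part) are:
19,1
17,3
17,1,1,1
15,5
15,3,1,1
15,1,1,1,1,1
13,7
13,5,1,1
13,3,3,1
13,3,1,1,1,1
13,1,1,1,1,1,1,1
11,9
…and 52 more, for 64 total.

64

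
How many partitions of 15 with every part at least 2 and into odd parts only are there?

Enumerating:
15
9, 3, 3
7, 5, 3
5, 5, 5
3, 3, 3, 3, 3

5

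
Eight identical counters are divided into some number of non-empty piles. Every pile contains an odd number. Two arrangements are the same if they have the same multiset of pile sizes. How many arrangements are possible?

Enumerating:
7+1
5+3
5+1+1+1
3+3+1+1
3+1+1+1+1+1
1+1+1+1+1+1+1+1
That's 6 in total.

6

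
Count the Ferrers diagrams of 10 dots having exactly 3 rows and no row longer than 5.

4

The partitions of 10 that satisfy the conditions:
5,4,1
5,3,2
4,4,2
4,3,3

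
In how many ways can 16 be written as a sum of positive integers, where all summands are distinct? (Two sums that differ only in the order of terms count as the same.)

There are too many to list fully; the first 12 (by largest part) are:
16
15+1
14+2
13+3
13+2+1
12+4
12+3+1
11+5
11+4+1
11+3+2
10+6
10+5+1
…and 20 more, for 32 total.

32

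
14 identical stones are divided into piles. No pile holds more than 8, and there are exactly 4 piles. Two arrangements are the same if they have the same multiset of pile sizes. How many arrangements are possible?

19

The partitions of 14 that satisfy the conditions:
8,4,1,1
8,3,2,1
8,2,2,2
7,5,1,1
7,4,2,1
7,3,3,1
7,3,2,2
6,6,1,1
6,5,2,1
6,4,3,1
6,4,2,2
6,3,3,2
5,5,3,1
5,5,2,2
5,4,4,1
5,4,3,2
5,3,3,3
4,4,4,2
4,4,3,3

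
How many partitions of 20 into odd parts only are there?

There are too many to list fully; the first 12 (by largest part) are:
19, 1
17, 3
17, 1, 1, 1
15, 5
15, 3, 1, 1
15, 1, 1, 1, 1, 1
13, 7
13, 5, 1, 1
13, 3, 3, 1
13, 3, 1, 1, 1, 1
13, 1, 1, 1, 1, 1, 1, 1
11, 9
…and 52 more, for 64 total.

64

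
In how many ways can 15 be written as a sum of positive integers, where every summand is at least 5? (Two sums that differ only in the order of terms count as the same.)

5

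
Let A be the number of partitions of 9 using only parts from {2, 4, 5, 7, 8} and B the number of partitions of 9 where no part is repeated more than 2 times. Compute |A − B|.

Partitions of 9 using only parts from {2, 4, 5, 7, 8}: 3.
Partitions of 9 where no part is repeated more than 2 times: 16.
|3 − 16| = 13.

13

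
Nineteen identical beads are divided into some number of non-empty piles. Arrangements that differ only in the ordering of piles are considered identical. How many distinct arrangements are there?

490

Counting exhaustively, 490 partitions satisfy the conditions.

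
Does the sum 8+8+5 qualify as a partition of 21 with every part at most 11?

Yes

The parts sum to 21, and the condition 'no summand exceeds 11' holds.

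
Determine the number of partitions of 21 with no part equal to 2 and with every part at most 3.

8

Listing the qualifying partitions of 21:
3 + 3 + 3 + 3 + 3 + 3 + 3
1 + 1 + 1 + 3 + 3 + 3 + 3 + 3 + 3
1 + 1 + 1 + 1 + 1 + 1 + 3 + 3 + 3 + 3 + 3
1 + 1 + 1 + 1 + 1 + 1 + 1 + 1 + 1 + 3 + 3 + 3 + 3
1 + 1 + 1 + 1 + 1 + 1 + 1 + 1 + 1 + 1 + 1 + 1 + 3 + 3 + 3
1 + 1 + 1 + 1 + 1 + 1 + 1 + 1 + 1 + 1 + 1 + 1 + 1 + 1 + 1 + 3 + 3
1 + 1 + 1 + 1 + 1 + 1 + 1 + 1 + 1 + 1 + 1 + 1 + 1 + 1 + 1 + 1 + 1 + 1 + 3
1 + 1 + 1 + 1 + 1 + 1 + 1 + 1 + 1 + 1 + 1 + 1 + 1 + 1 + 1 + 1 + 1 + 1 + 1 + 1 + 1
Counting gives 8.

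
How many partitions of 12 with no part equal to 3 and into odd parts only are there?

Listing the qualifying partitions of 12:
11, 1
9, 1, 1, 1
7, 5
7, 1, 1, 1, 1, 1
5, 5, 1, 1
5, 1, 1, 1, 1, 1, 1, 1
1, 1, 1, 1, 1, 1, 1, 1, 1, 1, 1, 1

7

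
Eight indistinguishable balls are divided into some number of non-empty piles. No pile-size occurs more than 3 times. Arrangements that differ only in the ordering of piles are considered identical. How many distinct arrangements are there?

16

They are:
8
1 + 7
2 + 6
1 + 1 + 6
3 + 5
1 + 2 + 5
1 + 1 + 1 + 5
4 + 4
1 + 3 + 4
2 + 2 + 4
1 + 1 + 2 + 4
2 + 3 + 3
1 + 1 + 3 + 3
1 + 2 + 2 + 3
1 + 1 + 1 + 2 + 3
1 + 1 + 2 + 2 + 2
That's 16 in total.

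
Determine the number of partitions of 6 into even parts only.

3

They are:
6
4 + 2
2 + 2 + 2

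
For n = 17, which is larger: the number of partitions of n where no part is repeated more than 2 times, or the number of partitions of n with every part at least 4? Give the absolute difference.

Partitions of 17 where no part is repeated more than 2 times: 108.
Partitions of 17 with every part at least 4: 12.
|108 − 12| = 96.

96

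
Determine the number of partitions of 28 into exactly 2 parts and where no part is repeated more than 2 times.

14

Listing the qualifying partitions of 28:
27,1
26,2
25,3
24,4
23,5
22,6
21,7
20,8
19,9
18,10
17,11
16,12
15,13
14,14
Counting gives 14.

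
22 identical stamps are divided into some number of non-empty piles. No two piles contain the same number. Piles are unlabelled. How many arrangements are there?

89

There are 89 such partitions.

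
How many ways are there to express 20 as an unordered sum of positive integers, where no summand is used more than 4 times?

409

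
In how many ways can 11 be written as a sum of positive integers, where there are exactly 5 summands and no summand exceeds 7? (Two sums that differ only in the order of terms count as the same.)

10

They are:
7 + 1 + 1 + 1 + 1
6 + 2 + 1 + 1 + 1
5 + 3 + 1 + 1 + 1
5 + 2 + 2 + 1 + 1
4 + 4 + 1 + 1 + 1
4 + 3 + 2 + 1 + 1
4 + 2 + 2 + 2 + 1
3 + 3 + 3 + 1 + 1
3 + 3 + 2 + 2 + 1
3 + 2 + 2 + 2 + 2
That's 10 in total.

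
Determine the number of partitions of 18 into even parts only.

30

A partial list (first 12 by largest part):
18
16+2
14+4
14+2+2
12+6
12+4+2
12+2+2+2
10+8
10+6+2
10+4+4
10+4+2+2
10+2+2+2+2
…and 18 more, for 30 total.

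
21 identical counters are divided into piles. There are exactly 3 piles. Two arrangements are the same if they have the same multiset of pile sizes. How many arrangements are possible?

A partial list (first 12 by largest part):
19+1+1
18+2+1
17+3+1
17+2+2
16+4+1
16+3+2
15+5+1
15+4+2
15+3+3
14+6+1
14+5+2
14+4+3
…and 25 more, for 37 total.

37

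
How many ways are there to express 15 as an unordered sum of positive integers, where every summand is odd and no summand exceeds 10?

They are:
9+5+1
9+3+3
9+3+1+1+1
9+1+1+1+1+1+1
7+7+1
7+5+3
7+5+1+1+1
7+3+3+1+1
7+3+1+1+1+1+1
7+1+1+1+1+1+1+1+1
5+5+5
5+5+3+1+1
5+5+1+1+1+1+1
5+3+3+3+1
5+3+3+1+1+1+1
5+3+1+1+1+1+1+1+1
5+1+1+1+1+1+1+1+1+1+1
3+3+3+3+3
3+3+3+3+1+1+1
3+3+3+1+1+1+1+1+1
3+3+1+1+1+1+1+1+1+1+1
3+1+1+1+1+1+1+1+1+1+1+1+1
1+1+1+1+1+1+1+1+1+1+1+1+1+1+1
That's 23 in total.

23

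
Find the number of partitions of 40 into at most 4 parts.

Systematic enumeration (by largest part, then next-largest, …) yields 632.

632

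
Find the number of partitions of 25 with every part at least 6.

17

Listing the qualifying partitions of 25:
25
19, 6
18, 7
17, 8
16, 9
15, 10
14, 11
13, 12
13, 6, 6
12, 7, 6
11, 8, 6
11, 7, 7
10, 9, 6
10, 8, 7
9, 9, 7
9, 8, 8
7, 6, 6, 6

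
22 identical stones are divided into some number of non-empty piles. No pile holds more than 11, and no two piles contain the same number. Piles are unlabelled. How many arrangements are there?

There are too many to list fully; the first 12 (by largest part) are:
1+10+11
2+9+11
3+8+11
1+2+8+11
4+7+11
1+3+7+11
5+6+11
1+4+6+11
2+3+6+11
2+4+5+11
1+2+3+5+11
3+9+10
…and 34 more, for 46 total.

46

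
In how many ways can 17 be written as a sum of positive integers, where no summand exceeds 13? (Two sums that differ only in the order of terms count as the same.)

290

Direct enumeration gives 290 partitions.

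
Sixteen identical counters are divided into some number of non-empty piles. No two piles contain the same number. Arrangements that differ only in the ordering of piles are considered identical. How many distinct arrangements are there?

There are too many to list fully; the first 12 (by largest part) are:
16
1 + 15
2 + 14
3 + 13
1 + 2 + 13
4 + 12
1 + 3 + 12
5 + 11
1 + 4 + 11
2 + 3 + 11
6 + 10
1 + 5 + 10
…and 20 more, for 32 total.

32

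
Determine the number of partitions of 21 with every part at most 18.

788

Direct enumeration gives 788 partitions.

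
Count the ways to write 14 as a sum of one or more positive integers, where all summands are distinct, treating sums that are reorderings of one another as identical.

They are:
14
13, 1
12, 2
11, 3
11, 2, 1
10, 4
10, 3, 1
9, 5
9, 4, 1
9, 3, 2
8, 6
8, 5, 1
8, 4, 2
8, 3, 2, 1
7, 6, 1
7, 5, 2
7, 4, 3
7, 4, 2, 1
6, 5, 3
6, 5, 2, 1
6, 4, 3, 1
5, 4, 3, 2
Counting gives 22.

22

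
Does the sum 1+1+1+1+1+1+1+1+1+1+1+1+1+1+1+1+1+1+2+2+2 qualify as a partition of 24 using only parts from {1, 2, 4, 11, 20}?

The parts sum to 24, and the condition 'each summand belongs to {1, 2, 4, 11, 20}' holds.

Yes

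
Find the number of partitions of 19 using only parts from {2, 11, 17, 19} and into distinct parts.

2

Listing the qualifying partitions of 19:
19
17 + 2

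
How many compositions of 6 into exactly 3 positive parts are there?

10

Equivalently, choose which 2 of the 5 gaps become plus signs: C(5,2) = 10.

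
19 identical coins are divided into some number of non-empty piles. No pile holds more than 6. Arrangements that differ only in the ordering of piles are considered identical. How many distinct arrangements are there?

Counting exhaustively, 235 partitions satisfy the conditions.

235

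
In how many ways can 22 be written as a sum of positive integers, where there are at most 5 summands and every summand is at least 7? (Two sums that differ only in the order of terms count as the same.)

The partitions of 22 that satisfy the conditions:
22
15+7
14+8
13+9
12+10
11+11
8+7+7
That's 7 in total.

7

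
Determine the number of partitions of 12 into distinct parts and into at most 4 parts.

15

They are:
12
11, 1
10, 2
9, 3
9, 2, 1
8, 4
8, 3, 1
7, 5
7, 4, 1
7, 3, 2
6, 5, 1
6, 4, 2
6, 3, 2, 1
5, 4, 3
5, 4, 2, 1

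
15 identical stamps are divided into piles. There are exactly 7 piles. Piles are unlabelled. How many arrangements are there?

21

They are:
9 + 1 + 1 + 1 + 1 + 1 + 1
8 + 2 + 1 + 1 + 1 + 1 + 1
7 + 3 + 1 + 1 + 1 + 1 + 1
7 + 2 + 2 + 1 + 1 + 1 + 1
6 + 4 + 1 + 1 + 1 + 1 + 1
6 + 3 + 2 + 1 + 1 + 1 + 1
6 + 2 + 2 + 2 + 1 + 1 + 1
5 + 5 + 1 + 1 + 1 + 1 + 1
5 + 4 + 2 + 1 + 1 + 1 + 1
5 + 3 + 3 + 1 + 1 + 1 + 1
5 + 3 + 2 + 2 + 1 + 1 + 1
5 + 2 + 2 + 2 + 2 + 1 + 1
4 + 4 + 3 + 1 + 1 + 1 + 1
4 + 4 + 2 + 2 + 1 + 1 + 1
4 + 3 + 3 + 2 + 1 + 1 + 1
4 + 3 + 2 + 2 + 2 + 1 + 1
4 + 2 + 2 + 2 + 2 + 2 + 1
3 + 3 + 3 + 3 + 1 + 1 + 1
3 + 3 + 3 + 2 + 2 + 1 + 1
3 + 3 + 2 + 2 + 2 + 2 + 1
3 + 2 + 2 + 2 + 2 + 2 + 2
Counting gives 21.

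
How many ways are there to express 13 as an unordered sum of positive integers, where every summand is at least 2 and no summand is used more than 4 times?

23

The partitions of 13 that satisfy the conditions:
13
2, 11
3, 10
4, 9
2, 2, 9
5, 8
2, 3, 8
6, 7
2, 4, 7
3, 3, 7
2, 2, 2, 7
2, 5, 6
3, 4, 6
2, 2, 3, 6
3, 5, 5
4, 4, 5
2, 2, 4, 5
2, 3, 3, 5
2, 2, 2, 2, 5
2, 3, 4, 4
3, 3, 3, 4
2, 2, 2, 3, 4
2, 2, 3, 3, 3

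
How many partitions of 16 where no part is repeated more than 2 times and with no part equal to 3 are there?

50

A partial list (first 12 by largest part):
16
15 + 1
14 + 2
14 + 1 + 1
13 + 2 + 1
12 + 4
12 + 2 + 2
12 + 2 + 1 + 1
11 + 5
11 + 4 + 1
11 + 2 + 2 + 1
10 + 6
…and 38 more, for 50 total.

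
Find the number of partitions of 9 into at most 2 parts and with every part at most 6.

2

Enumerating:
6+3
5+4
That's 2 in total.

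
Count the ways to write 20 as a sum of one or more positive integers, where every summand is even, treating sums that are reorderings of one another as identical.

42

There are too many to list fully; the first 12 (by largest part) are:
20
2,18
4,16
2,2,16
6,14
2,4,14
2,2,2,14
8,12
2,6,12
4,4,12
2,2,4,12
2,2,2,2,12
…and 30 more, for 42 total.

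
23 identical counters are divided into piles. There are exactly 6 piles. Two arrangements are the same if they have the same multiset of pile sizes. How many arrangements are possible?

Systematic enumeration (by largest part, then next-largest, …) yields 163.

163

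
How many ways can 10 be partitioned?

There are too many to list fully; the first 12 (by largest part) are:
10
9+1
8+2
8+1+1
7+3
7+2+1
7+1+1+1
6+4
6+3+1
6+2+2
6+2+1+1
6+1+1+1+1
…and 30 more, for 42 total.

42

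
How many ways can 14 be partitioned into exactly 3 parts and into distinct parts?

10

The partitions of 14 that satisfy the conditions:
11,2,1
10,3,1
9,4,1
9,3,2
8,5,1
8,4,2
7,6,1
7,5,2
7,4,3
6,5,3
Counting gives 10.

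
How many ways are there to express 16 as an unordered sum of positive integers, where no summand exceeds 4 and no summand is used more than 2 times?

4

Listing the qualifying partitions of 16:
4+4+3+3+2
4+4+3+3+1+1
4+4+3+2+2+1
4+3+3+2+2+1+1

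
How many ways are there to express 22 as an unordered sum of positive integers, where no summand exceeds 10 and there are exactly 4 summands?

There are too many to list fully; the first 12 (by largest part) are:
10, 10, 1, 1
10, 9, 2, 1
10, 8, 3, 1
10, 8, 2, 2
10, 7, 4, 1
10, 7, 3, 2
10, 6, 5, 1
10, 6, 4, 2
10, 6, 3, 3
10, 5, 5, 2
10, 5, 4, 3
10, 4, 4, 4
…and 31 more, for 43 total.

43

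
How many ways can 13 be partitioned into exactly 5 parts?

18

Listing the qualifying partitions of 13:
1+1+1+1+9
1+1+1+2+8
1+1+1+3+7
1+1+2+2+7
1+1+1+4+6
1+1+2+3+6
1+2+2+2+6
1+1+1+5+5
1+1+2+4+5
1+1+3+3+5
1+2+2+3+5
2+2+2+2+5
1+1+3+4+4
1+2+2+4+4
1+2+3+3+4
2+2+2+3+4
1+3+3+3+3
2+2+3+3+3
That's 18 in total.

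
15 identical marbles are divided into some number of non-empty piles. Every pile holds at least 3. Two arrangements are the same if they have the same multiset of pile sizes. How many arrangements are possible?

17

Enumerating:
15
12,3
11,4
10,5
9,6
9,3,3
8,7
8,4,3
7,5,3
7,4,4
6,6,3
6,5,4
6,3,3,3
5,5,5
5,4,3,3
4,4,4,3
3,3,3,3,3
Counting gives 17.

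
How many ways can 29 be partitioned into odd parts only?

Direct enumeration gives 256 partitions.

256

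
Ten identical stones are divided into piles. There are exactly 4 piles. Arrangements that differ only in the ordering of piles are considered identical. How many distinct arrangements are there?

They are:
7+1+1+1
6+2+1+1
5+3+1+1
5+2+2+1
4+4+1+1
4+3+2+1
4+2+2+2
3+3+3+1
3+3+2+2
Counting gives 9.

9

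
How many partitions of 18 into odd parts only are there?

46

There are too many to list fully; the first 12 (by largest part) are:
17,1
15,3
15,1,1,1
13,5
13,3,1,1
13,1,1,1,1,1
11,7
11,5,1,1
11,3,3,1
11,3,1,1,1,1
11,1,1,1,1,1,1,1
9,9
…and 34 more, for 46 total.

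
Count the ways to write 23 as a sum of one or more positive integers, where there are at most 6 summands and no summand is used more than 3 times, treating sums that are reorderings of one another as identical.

424

There are 424 such partitions.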